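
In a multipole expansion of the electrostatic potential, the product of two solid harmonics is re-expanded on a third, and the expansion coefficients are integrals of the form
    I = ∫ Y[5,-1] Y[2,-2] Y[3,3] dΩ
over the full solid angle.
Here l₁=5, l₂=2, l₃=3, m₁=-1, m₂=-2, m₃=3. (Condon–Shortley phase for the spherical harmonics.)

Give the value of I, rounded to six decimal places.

-0.023961

Rules hold: Σm=0, L=10 even, 3≤3≤7.
N = 11·5·7 = 385
Δ = 4!·6!·0!/11! = 1/2310
Racah Σ t=2..2: t=2:+1/144 = 1/144
⇒ 3j(5 2 3; 0 0 0)² = 10/231, sgn -1
Racah Σ t=0..0: t=0:+1/17280 = 1/17280
⇒ 3j(5 2 3; -1 -2 3)² = 1/2310, sgn +1
4πI² = N·(3j₀)²·(3jₘ)² = 5/693
I = -1·√(0.00721501/4π) = -0.02396147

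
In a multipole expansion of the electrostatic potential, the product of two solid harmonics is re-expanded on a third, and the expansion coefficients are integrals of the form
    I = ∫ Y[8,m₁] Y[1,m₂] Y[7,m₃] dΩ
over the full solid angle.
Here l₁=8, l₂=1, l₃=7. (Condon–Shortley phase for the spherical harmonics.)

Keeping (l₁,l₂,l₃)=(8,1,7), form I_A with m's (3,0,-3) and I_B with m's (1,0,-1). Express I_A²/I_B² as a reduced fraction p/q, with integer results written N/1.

55/63

Shared (l₁,l₂,l₃)=(8,1,7): N and (l;000)² cancel in I_A²/I_B².
A: Δ = 2!·14!·0!/17! = 1/2040; Racah Σ t=1..1: t=1:−1/87091200 = -1/87091200; ⇒ 3j(8 1 7; 3 0 -3)² = 11/408, sgn -1
B: Δ = 2!·14!·0!/17! = 1/2040; Racah Σ t=1..1: t=1:−1/29030400 = -1/29030400; ⇒ 3j(8 1 7; 1 0 -1)² = 21/680, sgn -1
I_A²/I_B² = (11/408)/(21/680) = 55/63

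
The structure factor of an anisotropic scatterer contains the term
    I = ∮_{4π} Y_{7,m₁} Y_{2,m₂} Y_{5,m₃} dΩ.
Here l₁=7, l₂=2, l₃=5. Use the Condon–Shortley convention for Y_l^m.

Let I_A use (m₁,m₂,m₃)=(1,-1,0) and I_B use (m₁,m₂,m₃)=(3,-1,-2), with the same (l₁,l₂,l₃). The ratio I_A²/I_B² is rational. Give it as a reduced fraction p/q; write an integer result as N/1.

Shared (l₁,l₂,l₃)=(7,2,5): N and (l;000)² cancel in I_A²/I_B².
A: Δ = 4!·10!·0!/15! = 1/15015; Racah Σ t=1..1: t=1:−1/86400 = -1/86400; ⇒ 3j(7 2 5; 1 -1 0)² = 16/715, sgn +1
B: Δ = 4!·10!·0!/15! = 1/15015; Racah Σ t=1..1: t=1:−1/181440 = -1/181440; ⇒ 3j(7 2 5; 3 -1 -2)² = 32/1001, sgn +1
I_A²/I_B² = (16/715)/(32/1001) = 7/10

7/10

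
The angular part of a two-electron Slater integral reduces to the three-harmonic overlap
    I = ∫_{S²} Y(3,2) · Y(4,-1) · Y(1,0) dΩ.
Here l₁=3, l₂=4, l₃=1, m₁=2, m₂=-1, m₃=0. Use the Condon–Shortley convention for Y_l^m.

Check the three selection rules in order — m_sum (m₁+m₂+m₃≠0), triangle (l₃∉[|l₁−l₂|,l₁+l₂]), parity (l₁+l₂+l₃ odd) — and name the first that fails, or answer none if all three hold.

azimuthal sum: 2 − 1 + 0 = 1  ✗
1 ≤ 1 ≤ 7 (triangle on l)
L = 3 + 4 + 1 = 8 (even)

m_sum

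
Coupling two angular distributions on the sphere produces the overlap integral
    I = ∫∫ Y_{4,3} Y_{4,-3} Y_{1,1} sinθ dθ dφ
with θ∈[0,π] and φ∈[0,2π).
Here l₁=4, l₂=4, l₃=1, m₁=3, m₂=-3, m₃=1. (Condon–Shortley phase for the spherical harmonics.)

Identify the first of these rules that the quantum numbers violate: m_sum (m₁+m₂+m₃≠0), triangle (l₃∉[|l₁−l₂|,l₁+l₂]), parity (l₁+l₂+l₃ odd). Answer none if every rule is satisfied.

m_sum

m₁+m₂+m₃ = 3 − 3 + 1 = 1  ✗
triangle: |4−4|=0 ≤ l₃=1 ≤ 4+4=8
parity: l₁+l₂+l₃ = 9 is odd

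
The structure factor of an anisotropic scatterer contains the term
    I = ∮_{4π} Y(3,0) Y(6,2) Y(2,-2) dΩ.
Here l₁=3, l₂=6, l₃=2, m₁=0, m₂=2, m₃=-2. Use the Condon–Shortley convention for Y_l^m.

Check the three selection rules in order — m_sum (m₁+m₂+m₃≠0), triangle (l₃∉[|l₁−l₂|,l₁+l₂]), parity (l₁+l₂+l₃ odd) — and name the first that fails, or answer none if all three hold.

Σmᵢ = 0  ✓
l₃∈[|l₁−l₂|,l₁+l₂]=[3,9], have l₃=2  ✗
Σlᵢ = 11 ⇒ odd

triangle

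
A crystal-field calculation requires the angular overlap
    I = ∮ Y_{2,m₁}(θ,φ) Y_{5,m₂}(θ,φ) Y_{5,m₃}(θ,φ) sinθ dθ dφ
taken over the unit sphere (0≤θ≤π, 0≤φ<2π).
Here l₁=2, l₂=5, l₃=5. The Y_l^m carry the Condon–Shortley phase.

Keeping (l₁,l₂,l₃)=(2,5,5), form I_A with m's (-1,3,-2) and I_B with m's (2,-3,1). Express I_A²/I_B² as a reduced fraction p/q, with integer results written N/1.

l's match ⇒ only the (l;m) 3-j factors differ between A and B.
A: triangle coeff Δ(2,5,5) = 1/38610; Σ_t [1,2]: t=1:−1/10080 t=2:+1/2880 = 1/4032; (3j)²=10/429 [(2 5 5; -1 3 -2)], sign=-1
B: triangle coeff Δ(2,5,5) = 1/38610; Σ_t [0,0]: t=0:+1/5760 = 1/5760; (3j)²=56/2145 [(2 5 5; 2 -3 1)], sign=+1
I_A²/I_B² = (10/429)/(56/2145) = 25/28

25/28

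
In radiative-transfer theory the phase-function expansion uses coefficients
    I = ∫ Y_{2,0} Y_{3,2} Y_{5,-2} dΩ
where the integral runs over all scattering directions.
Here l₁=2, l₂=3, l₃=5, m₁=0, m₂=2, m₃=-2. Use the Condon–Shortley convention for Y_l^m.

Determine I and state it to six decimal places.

0.190188

Checks pass: Σm=0; 10 even; l₃=5∈[1,5].
(2·2+1)(2·3+1)(2·5+1) = 385
Δ: 0! 4! 6! / 11! → 1/2310
sum: t=0:+1/144 = 1/144
3j²(2 3 5; 0 0 0) = Δ·Π!·Σ² = 10/231  (sign -1)
sum: t=0:+1/480 = 1/480
3j²(2 3 5; 0 2 -2) = Δ·Π!·Σ² = 3/110  (sign -1)
combine: 4πI² = 385·10/231·3/110 = 5/11
take √, sign +1: I = 0.19018827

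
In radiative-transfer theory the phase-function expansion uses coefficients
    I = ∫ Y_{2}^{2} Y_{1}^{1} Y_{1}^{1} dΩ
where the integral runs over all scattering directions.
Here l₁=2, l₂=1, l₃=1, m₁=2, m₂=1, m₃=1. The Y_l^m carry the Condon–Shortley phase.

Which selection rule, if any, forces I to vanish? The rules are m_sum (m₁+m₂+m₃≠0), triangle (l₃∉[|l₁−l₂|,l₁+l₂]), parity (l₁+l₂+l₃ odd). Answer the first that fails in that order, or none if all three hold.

m_sum

m₁+m₂+m₃ = 2 + 1 + 1 = 4  ✗
triangle: |2−1|=1 ≤ l₃=1 ≤ 2+1=3
parity: l₁+l₂+l₃ = 4 is even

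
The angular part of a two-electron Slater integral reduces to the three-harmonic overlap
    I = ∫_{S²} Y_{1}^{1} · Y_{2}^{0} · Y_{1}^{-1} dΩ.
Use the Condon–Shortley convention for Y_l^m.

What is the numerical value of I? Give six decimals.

0.126157

m-sum 0 ✓  L=4 even ✓  1≤1≤3 ✓
Π(2lᵢ+1) = 3×5×3 = 45
triangle coeff Δ(1,2,1) = 1/30
Σ_t [1,1]: t=1:−1/1 = -1/1
(3j)²=2/15 [(1 2 1; 0 0 0)], sign=+1
Σ_t [0,0]: t=0:+1/4 = 1/4
(3j)²=1/30 [(1 2 1; 1 0 -1)], sign=+1
⇒ 4πI² = 1/5
I = (+1)√(1/5/(4π)) = 0.12615663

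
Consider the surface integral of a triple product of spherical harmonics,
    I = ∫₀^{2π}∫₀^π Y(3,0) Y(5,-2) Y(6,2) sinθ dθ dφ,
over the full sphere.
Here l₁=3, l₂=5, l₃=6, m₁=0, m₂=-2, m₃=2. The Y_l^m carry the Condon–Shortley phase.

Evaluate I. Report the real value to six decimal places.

m-sum 0 ✓  L=14 even ✓  2≤6≤8 ✓
Π(2lᵢ+1) = 7×11×13 = 1001
triangle coeff Δ(3,5,6) = 1/675675
Σ_t [0,2]: t=0:+1/8640 t=1:−1/2304 t=2:+1/8640 = -7/34560
(3j)²=7/429 [(3 5 6; 0 0 0)], sign=-1
Σ_t [0,2]: t=0:+1/8640 t=1:−1/5760 t=2:+1/60480 = -1/24192
(3j)²=8/3003 [(3 5 6; 0 -2 2)], sign=-1
⇒ 4πI² = 56/1287
I = (+1)√(56/1287/(4π)) = 0.05884368

0.058844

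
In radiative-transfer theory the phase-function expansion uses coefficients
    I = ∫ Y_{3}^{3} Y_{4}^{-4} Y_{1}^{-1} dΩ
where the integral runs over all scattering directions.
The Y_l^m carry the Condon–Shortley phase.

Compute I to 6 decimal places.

0.000000

m-sum = 3 − 4 − 1 = -2 ≠ 0 ⇒ I = 0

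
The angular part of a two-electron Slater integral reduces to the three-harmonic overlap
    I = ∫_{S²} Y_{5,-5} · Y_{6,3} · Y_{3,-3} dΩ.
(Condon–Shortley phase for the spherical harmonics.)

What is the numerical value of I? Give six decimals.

-5 + 3 − 3 = -5 ≠ 0: azimuthal integral kills it; I = 0

0.000000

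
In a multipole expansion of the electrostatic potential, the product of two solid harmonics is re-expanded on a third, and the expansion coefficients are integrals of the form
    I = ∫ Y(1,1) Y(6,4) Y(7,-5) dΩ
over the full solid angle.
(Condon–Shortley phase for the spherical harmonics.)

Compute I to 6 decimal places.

m-sum 0 ✓  L=14 even ✓  5≤7≤7 ✓
Π(2lᵢ+1) = 3×13×15 = 585
triangle coeff Δ(1,6,7) = 1/1365
Σ_t [0,0]: t=0:+1/518400 = 1/518400
(3j)²=7/195 [(1 6 7; 0 0 0)], sign=-1
Σ_t [0,0]: t=0:+1/14515200 = 1/14515200
(3j)²=22/455 [(1 6 7; 1 4 -5)], sign=+1
⇒ 4πI² = 66/65
I = (-1)√(66/65/(4π)) = -0.28425647

-0.284256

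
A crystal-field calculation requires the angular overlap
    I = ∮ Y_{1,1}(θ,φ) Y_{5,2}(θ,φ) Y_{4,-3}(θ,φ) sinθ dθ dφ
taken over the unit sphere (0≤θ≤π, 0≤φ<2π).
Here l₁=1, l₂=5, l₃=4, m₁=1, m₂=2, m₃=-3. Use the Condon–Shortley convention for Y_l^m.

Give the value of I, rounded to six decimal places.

Checks pass: Σm=0; 10 even; l₃=4∈[4,6].
(2·1+1)(2·5+1)(2·4+1) = 297
Δ: 2! 0! 8! / 11! → 1/495
sum: t=1:−1/576 = -1/576
3j²(1 5 4; 0 0 0) = Δ·Π!·Σ² = 5/99  (sign -1)
sum: t=0:+1/10080 = 1/10080
3j²(1 5 4; 1 2 -3) = Δ·Π!·Σ² = 1/165  (sign -1)
combine: 4πI² = 297·5/99·1/165 = 1/11
take √, sign +1: I = 0.08505478

0.085055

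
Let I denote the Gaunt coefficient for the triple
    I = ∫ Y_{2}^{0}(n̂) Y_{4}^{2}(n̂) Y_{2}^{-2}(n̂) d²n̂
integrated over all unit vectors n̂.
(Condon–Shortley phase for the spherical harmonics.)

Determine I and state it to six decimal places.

0.156078

Rules hold: Σm=0, L=8 even, 2≤2≤6.
N = 5·9·5 = 225
Δ = 4!·0!·4!/9! = 1/630
Racah Σ t=2..2: t=2:+1/16 = 1/16
⇒ 3j(2 4 2; 0 0 0)² = 2/35, sgn +1
Racah Σ t=2..2: t=2:+1/96 = 1/96
⇒ 3j(2 4 2; 0 2 -2)² = 1/42, sgn +1
4πI² = N·(3j₀)²·(3jₘ)² = 15/49
I = +1·√(0.306122/4π) = 0.15607835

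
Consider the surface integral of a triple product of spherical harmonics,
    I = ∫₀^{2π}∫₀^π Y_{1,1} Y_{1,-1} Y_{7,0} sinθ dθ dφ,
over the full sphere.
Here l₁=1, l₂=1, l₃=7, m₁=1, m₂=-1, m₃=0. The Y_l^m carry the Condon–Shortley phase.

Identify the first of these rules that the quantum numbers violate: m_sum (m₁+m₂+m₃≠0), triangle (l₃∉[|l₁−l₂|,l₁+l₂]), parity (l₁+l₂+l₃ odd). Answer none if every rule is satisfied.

triangle

azimuthal sum: 1 − 1 + 0 = 0  ✓
0 ≤ 7 ≤ 2 (triangle on l)  ✗
L = 1 + 1 + 7 = 9 (odd)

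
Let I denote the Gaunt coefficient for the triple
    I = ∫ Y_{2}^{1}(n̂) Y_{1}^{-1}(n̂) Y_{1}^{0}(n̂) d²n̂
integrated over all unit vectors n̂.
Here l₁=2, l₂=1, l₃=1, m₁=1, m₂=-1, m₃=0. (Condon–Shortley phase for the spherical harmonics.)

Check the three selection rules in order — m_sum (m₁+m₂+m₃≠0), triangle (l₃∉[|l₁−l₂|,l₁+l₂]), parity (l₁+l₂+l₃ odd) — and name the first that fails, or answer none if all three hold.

m₁+m₂+m₃ = 1 − 1 + 0 = 0  ✓
triangle: |2−1|=1 ≤ l₃=1 ≤ 2+1=3  ✓
parity: l₁+l₂+l₃ = 4 is even  ✓

none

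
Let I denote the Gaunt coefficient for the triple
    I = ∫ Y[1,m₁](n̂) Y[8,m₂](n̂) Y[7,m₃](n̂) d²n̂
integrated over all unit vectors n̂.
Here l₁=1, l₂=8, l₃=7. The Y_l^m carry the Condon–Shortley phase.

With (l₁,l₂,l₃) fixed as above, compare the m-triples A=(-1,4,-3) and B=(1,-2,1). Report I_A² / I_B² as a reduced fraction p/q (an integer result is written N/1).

l's match ⇒ only the (l;m) 3-j factors differ between A and B.
A: triangle coeff Δ(1,8,7) = 1/2040; Σ_t [2,2]: t=2:+1/174182400 = 1/174182400; (3j)²=11/340 [(1 8 7; -1 4 -3)], sign=+1
B: triangle coeff Δ(1,8,7) = 1/2040; Σ_t [0,0]: t=0:+1/58060800 = 1/58060800; (3j)²=3/136 [(1 8 7; 1 -2 1)], sign=+1
I_A²/I_B² = (11/340)/(3/136) = 22/15

22/15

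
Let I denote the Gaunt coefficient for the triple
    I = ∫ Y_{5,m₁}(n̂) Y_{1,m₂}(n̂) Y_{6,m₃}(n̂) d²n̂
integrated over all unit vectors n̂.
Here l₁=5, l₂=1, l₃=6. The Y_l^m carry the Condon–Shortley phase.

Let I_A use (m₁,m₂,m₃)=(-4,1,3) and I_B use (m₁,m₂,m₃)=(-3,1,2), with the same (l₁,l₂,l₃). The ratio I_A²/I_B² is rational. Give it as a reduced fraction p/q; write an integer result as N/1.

Same 5,1,6: normalisation and zero-m 3j drop out of the ratio.
A: Δ: 0! 10! 2! / 13! → 1/858; sum: t=0:+1/725760 = 1/725760; 3j²(5 1 6; -4 1 3) = Δ·Π!·Σ² = 1/286  (sign -1)
B: Δ: 0! 10! 2! / 13! → 1/858; sum: t=0:+1/161280 = 1/161280; 3j²(5 1 6; -3 1 2) = Δ·Π!·Σ² = 1/143  (sign +1)
I_A²/I_B² = (1/286)/(1/143) = 1/2

1/2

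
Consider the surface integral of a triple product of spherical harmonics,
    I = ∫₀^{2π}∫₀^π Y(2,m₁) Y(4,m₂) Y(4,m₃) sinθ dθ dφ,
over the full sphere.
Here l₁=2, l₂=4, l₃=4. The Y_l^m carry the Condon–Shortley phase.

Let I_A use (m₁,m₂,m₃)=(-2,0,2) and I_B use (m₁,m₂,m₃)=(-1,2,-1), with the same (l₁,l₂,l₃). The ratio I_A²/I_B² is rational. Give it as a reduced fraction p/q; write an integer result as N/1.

20/9

Shared (l₁,l₂,l₃)=(2,4,4): N and (l;000)² cancel in I_A²/I_B².
A: Δ = 2!·2!·6!/11! = 1/13860; Racah Σ t=2..2: t=2:+1/192 = 1/192; ⇒ 3j(2 4 4; -2 0 2)² = 3/77, sgn +1
B: Δ = 2!·2!·6!/11! = 1/13860; Racah Σ t=1..2: t=1:−1/240 t=2:+1/96 = 1/160; ⇒ 3j(2 4 4; -1 2 -1)² = 27/1540, sgn -1
I_A²/I_B² = (3/77)/(27/1540) = 20/9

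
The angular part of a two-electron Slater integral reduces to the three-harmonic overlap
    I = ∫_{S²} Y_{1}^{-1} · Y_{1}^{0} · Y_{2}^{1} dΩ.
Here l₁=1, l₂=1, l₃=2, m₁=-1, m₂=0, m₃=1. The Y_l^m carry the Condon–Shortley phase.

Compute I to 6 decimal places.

Rules hold: Σm=0, L=4 even, 0≤2≤2.
N = 3·3·5 = 45
Δ = 0!·2!·2!/5! = 1/30
Racah Σ t=0..0: t=0:+1/1 = 1/1
⇒ 3j(1 1 2; 0 0 0)² = 2/15, sgn +1
Racah Σ t=0..0: t=0:+1/2 = 1/2
⇒ 3j(1 1 2; -1 0 1)² = 1/10, sgn -1
4πI² = N·(3j₀)²·(3jₘ)² = 3/5
I = -1·√(0.6/4π) = -0.21850969

-0.218510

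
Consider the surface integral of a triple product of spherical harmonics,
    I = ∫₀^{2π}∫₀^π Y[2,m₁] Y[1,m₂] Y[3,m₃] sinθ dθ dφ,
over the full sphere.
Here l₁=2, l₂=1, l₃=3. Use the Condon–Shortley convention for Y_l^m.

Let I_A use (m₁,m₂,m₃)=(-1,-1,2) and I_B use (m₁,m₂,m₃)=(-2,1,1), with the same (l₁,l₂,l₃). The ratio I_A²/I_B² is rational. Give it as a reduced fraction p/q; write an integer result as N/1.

Same 2,1,3: normalisation and zero-m 3j drop out of the ratio.
A: Δ: 0! 4! 2! / 7! → 1/105; sum: t=0:+1/12 = 1/12; 3j²(2 1 3; -1 -1 2) = Δ·Π!·Σ² = 2/21  (sign -1)
B: Δ: 0! 4! 2! / 7! → 1/105; sum: t=0:+1/48 = 1/48; 3j²(2 1 3; -2 1 1) = Δ·Π!·Σ² = 1/105  (sign +1)
I_A²/I_B² = (2/21)/(1/105) = 10/1

10/1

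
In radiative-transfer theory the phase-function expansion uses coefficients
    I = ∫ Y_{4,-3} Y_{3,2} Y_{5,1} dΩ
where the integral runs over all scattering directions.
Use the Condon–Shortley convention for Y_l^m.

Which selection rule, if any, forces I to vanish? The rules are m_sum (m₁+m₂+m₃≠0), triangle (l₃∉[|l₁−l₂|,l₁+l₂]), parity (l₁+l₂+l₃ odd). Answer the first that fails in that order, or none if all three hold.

Σmᵢ = 0  ✓
l₃∈[|l₁−l₂|,l₁+l₂]=[1,7], have l₃=5  ✓
Σlᵢ = 12 ⇒ even  ✓

none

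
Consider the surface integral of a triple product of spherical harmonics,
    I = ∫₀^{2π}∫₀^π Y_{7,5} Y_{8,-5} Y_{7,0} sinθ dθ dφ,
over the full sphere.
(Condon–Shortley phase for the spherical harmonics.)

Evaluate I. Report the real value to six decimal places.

-0.065809

Rules hold: Σm=0, L=22 even, 1≤7≤15.
N = 15·17·15 = 3825
Δ = 8!·6!·8!/23! = 1/22086194130
Racah Σ t=1..7: t=1:−1/18289152000 t=2:+1/248832000 t=3:−1/24883200 t=4:+1/11943936 t=5:−1/24883200 t=6:+1/248832000 t=7:−1/18289152000 = 11/975421440
⇒ 3j(7 8 7; 0 0 0)² = 1750/289731, sgn -1
Racah Σ t=0..2: t=0:+1/1393459200 t=1:−1/870912000 t=2:+1/5225472000 = -1/4180377600
⇒ 3j(7 8 7; 5 -5 0)² = 35/14858, sgn +1
4πI² = N·(3j₀)²·(3jₘ)² = 2296875/42204149
I = -1·√(0.054423/4π) = -0.06580913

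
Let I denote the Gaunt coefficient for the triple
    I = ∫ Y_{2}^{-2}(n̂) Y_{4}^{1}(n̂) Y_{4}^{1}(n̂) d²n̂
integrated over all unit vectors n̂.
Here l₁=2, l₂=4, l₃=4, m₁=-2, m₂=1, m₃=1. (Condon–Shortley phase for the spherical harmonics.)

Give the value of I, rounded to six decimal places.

0.200662

Checks pass: Σm=0; 10 even; l₃=4∈[2,6].
(2·2+1)(2·4+1)(2·4+1) = 405
Δ: 2! 2! 6! / 11! → 1/13860
sum: t=0:+1/192 t=1:−1/36 t=2:+1/192 = -5/288
3j²(2 4 4; 0 0 0) = Δ·Π!·Σ² = 20/693  (sign -1)
sum: t=2:+1/144 = 1/144
3j²(2 4 4; -2 1 1) = Δ·Π!·Σ² = 10/231  (sign -1)
combine: 4πI² = 405·20/693·10/231 = 3000/5929
take √, sign +1: I = 0.20066192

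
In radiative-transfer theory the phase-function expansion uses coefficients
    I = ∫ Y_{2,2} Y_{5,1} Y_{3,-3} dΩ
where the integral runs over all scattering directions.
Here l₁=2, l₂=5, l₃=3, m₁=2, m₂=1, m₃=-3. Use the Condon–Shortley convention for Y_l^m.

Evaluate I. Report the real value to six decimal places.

-0.023961

m-sum 0 ✓  L=10 even ✓  3≤3≤7 ✓
Π(2lᵢ+1) = 5×11×7 = 385
triangle coeff Δ(2,5,3) = 1/2310
Σ_t [2,2]: t=2:+1/144 = 1/144
(3j)²=10/231 [(2 5 3; 0 0 0)], sign=-1
Σ_t [0,0]: t=0:+1/17280 = 1/17280
(3j)²=1/2310 [(2 5 3; 2 1 -3)], sign=+1
⇒ 4πI² = 5/693
I = (-1)√(5/693/(4π)) = -0.02396147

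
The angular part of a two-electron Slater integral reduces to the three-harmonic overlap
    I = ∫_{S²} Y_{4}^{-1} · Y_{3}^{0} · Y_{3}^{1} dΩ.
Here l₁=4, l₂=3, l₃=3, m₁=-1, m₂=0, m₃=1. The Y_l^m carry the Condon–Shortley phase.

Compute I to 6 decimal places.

-0.099323

Rules hold: Σm=0, L=10 even, 1≤3≤7.
N = 9·7·7 = 441
Δ = 4!·4!·2!/11! = 1/34650
Racah Σ t=1..3: t=1:−1/72 t=2:+1/16 t=3:−1/72 = 5/144
⇒ 3j(4 3 3; 0 0 0)² = 2/77, sgn -1
Racah Σ t=1..3: t=1:−1/288 t=2:+1/24 t=3:−1/48 = 5/288
⇒ 3j(4 3 3; -1 0 1)² = 5/462, sgn +1
4πI² = N·(3j₀)²·(3jₘ)² = 15/121
I = -1·√(0.123967/4π) = -0.09932258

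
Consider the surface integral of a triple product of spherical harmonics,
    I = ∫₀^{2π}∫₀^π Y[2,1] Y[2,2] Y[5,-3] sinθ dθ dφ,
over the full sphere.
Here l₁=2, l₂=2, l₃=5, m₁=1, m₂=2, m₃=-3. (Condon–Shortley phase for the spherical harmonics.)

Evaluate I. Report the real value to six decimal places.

0.000000

|2−2|≤5≤2+2 violated ⇒ I = 0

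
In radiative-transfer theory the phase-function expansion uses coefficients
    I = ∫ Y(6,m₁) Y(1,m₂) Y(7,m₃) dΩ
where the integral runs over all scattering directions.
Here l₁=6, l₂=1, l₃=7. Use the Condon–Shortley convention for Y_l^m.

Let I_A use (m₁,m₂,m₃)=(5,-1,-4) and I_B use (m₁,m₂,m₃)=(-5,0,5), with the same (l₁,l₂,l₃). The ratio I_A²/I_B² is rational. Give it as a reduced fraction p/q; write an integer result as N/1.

l's match ⇒ only the (l;m) 3-j factors differ between A and B.
A: triangle coeff Δ(6,1,7) = 1/1365; Σ_t [0,0]: t=0:+1/79833600 = 1/79833600; (3j)²=1/455 [(6 1 7; 5 -1 -4)], sign=-1
B: triangle coeff Δ(6,1,7) = 1/1365; Σ_t [0,0]: t=0:+1/39916800 = 1/39916800; (3j)²=8/455 [(6 1 7; -5 0 5)], sign=+1
I_A²/I_B² = (1/455)/(8/455) = 1/8

1/8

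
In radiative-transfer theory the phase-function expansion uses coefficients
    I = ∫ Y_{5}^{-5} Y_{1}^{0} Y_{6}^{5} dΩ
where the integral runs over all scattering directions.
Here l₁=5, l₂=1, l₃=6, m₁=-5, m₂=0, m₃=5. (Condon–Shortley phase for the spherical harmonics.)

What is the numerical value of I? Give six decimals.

m-sum 0 ✓  L=12 even ✓  4≤6≤6 ✓
Π(2lᵢ+1) = 11×3×13 = 429
triangle coeff Δ(5,1,6) = 1/858
Σ_t [0,0]: t=0:+1/14400 = 1/14400
(3j)²=6/143 [(5 1 6; 0 0 0)], sign=+1
Σ_t [0,0]: t=0:+1/3628800 = 1/3628800
(3j)²=1/78 [(5 1 6; -5 0 5)], sign=-1
⇒ 4πI² = 3/13
I = (-1)√(3/13/(4π)) = -0.13551395

-0.135514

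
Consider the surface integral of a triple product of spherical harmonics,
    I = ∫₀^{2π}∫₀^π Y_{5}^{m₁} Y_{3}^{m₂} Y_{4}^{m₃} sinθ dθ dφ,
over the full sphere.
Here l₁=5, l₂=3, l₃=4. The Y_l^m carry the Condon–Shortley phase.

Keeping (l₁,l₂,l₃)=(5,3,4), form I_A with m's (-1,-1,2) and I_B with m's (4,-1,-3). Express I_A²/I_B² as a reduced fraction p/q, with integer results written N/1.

1849/294

Same 5,3,4: normalisation and zero-m 3j drop out of the ratio.
A: Δ: 4! 6! 2! / 13! → 1/180180; sum: t=0:+1/34560 t=1:−1/720 t=2:+1/384 = 43/34560; 3j²(5 3 4; -1 -1 2) = Δ·Π!·Σ² = 1849/180180  (sign +1)
B: Δ: 4! 6! 2! / 13! → 1/180180; sum: t=0:+1/5760 t=1:−1/4320 = -1/17280; 3j²(5 3 4; 4 -1 -3) = Δ·Π!·Σ² = 7/4290  (sign +1)
I_A²/I_B² = (1849/180180)/(7/4290) = 1849/294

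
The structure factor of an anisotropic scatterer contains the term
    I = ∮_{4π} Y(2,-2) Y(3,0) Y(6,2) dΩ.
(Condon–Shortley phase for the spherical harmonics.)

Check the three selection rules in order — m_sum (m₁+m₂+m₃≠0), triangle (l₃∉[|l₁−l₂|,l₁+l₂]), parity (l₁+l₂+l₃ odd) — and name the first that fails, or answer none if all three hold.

triangle

m₁+m₂+m₃ = -2 + 0 + 2 = 0  ✓
triangle: |2−3|=1 ≤ l₃=6 ≤ 2+3=5  ✗
parity: l₁+l₂+l₃ = 11 is odd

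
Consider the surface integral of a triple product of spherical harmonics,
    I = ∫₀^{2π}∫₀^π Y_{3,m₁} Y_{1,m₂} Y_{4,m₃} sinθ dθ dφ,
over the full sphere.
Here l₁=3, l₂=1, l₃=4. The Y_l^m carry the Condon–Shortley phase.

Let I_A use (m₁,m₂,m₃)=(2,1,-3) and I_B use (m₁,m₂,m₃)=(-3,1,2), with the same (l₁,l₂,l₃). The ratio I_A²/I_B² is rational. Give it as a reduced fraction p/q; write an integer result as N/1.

Same 3,1,4: normalisation and zero-m 3j drop out of the ratio.
A: Δ: 0! 6! 2! / 9! → 1/252; sum: t=0:+1/240 = 1/240; 3j²(3 1 4; 2 1 -3) = Δ·Π!·Σ² = 1/12  (sign -1)
B: Δ: 0! 6! 2! / 9! → 1/252; sum: t=0:+1/1440 = 1/1440; 3j²(3 1 4; -3 1 2) = Δ·Π!·Σ² = 1/252  (sign +1)
I_A²/I_B² = (1/12)/(1/252) = 21/1

21/1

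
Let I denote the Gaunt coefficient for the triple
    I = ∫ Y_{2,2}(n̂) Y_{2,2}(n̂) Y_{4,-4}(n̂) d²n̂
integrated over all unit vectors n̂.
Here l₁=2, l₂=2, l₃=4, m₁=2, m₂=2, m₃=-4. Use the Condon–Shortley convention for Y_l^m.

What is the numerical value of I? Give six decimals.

0.337168

Checks pass: Σm=0; 8 even; l₃=4∈[0,4].
(2·2+1)(2·2+1)(2·4+1) = 225
Δ: 0! 4! 4! / 9! → 1/630
sum: t=0:+1/16 = 1/16
3j²(2 2 4; 0 0 0) = Δ·Π!·Σ² = 2/35  (sign +1)
sum: t=0:+1/576 = 1/576
3j²(2 2 4; 2 2 -4) = Δ·Π!·Σ² = 1/9  (sign +1)
combine: 4πI² = 225·2/35·1/9 = 10/7
take √, sign +1: I = 0.33716777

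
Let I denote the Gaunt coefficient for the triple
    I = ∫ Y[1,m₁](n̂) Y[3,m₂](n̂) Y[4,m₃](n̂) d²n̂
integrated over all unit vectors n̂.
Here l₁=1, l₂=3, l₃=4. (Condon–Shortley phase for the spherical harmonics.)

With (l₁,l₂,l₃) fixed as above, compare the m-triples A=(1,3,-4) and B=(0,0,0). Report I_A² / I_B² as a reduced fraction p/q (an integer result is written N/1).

Shared (l₁,l₂,l₃)=(1,3,4): N and (l;000)² cancel in I_A²/I_B².
A: Δ = 0!·2!·6!/9! = 1/252; Racah Σ t=0..0: t=0:+1/1440 = 1/1440; ⇒ 3j(1 3 4; 1 3 -4)² = 1/9, sgn +1
B: Δ = 0!·2!·6!/9! = 1/252; Racah Σ t=0..0: t=0:+1/36 = 1/36; ⇒ 3j(1 3 4; 0 0 0)² = 4/63, sgn +1
I_A²/I_B² = (1/9)/(4/63) = 7/4

7/4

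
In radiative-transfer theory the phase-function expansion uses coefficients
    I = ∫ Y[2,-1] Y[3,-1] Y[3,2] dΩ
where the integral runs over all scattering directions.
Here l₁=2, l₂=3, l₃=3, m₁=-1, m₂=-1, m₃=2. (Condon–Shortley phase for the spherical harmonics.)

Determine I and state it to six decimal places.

Checks pass: Σm=0; 8 even; l₃=3∈[1,5].
(2·2+1)(2·3+1)(2·3+1) = 245
Δ: 2! 2! 4! / 9! → 1/3780
sum: t=0:+1/24 t=1:−1/4 t=2:+1/24 = -1/6
3j²(2 3 3; 0 0 0) = Δ·Π!·Σ² = 4/105  (sign +1)
sum: t=1:−1/12 t=2:+1/48 = -1/16
3j²(2 3 3; -1 -1 2) = Δ·Π!·Σ² = 1/28  (sign +1)
combine: 4πI² = 245·4/105·1/28 = 1/3
take √, sign +1: I = 0.16286750

0.162868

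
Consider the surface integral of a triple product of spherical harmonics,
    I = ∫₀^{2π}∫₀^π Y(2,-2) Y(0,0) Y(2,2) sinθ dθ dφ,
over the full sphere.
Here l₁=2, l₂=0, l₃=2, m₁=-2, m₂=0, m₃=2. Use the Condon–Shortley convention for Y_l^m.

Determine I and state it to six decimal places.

m-sum 0 ✓  L=4 even ✓  2≤2≤2 ✓
Π(2lᵢ+1) = 5×1×5 = 25
triangle coeff Δ(2,0,2) = 1/5
Σ_t [0,0]: t=0:+1/4 = 1/4
(3j)²=1/5 [(2 0 2; 0 0 0)], sign=+1
Σ_t [0,0]: t=0:+1/24 = 1/24
(3j)²=1/5 [(2 0 2; -2 0 2)], sign=+1
⇒ 4πI² = 1/1
I = (+1)√(1/1/(4π)) = 0.28209479

0.282095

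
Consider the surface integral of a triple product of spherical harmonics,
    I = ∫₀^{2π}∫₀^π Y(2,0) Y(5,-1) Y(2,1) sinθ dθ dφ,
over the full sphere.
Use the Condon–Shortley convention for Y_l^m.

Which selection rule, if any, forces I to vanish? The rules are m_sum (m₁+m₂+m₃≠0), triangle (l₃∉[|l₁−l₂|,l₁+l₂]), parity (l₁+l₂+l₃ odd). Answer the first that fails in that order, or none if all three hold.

m₁+m₂+m₃ = 0 − 1 + 1 = 0  ✓
triangle: |2−5|=3 ≤ l₃=2 ≤ 2+5=7  ✗
parity: l₁+l₂+l₃ = 9 is odd

triangle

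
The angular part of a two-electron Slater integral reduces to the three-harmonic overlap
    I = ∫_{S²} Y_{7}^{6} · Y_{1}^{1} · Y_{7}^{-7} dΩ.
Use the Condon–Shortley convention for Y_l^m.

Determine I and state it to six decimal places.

l₁+l₂+l₃=15 is odd: 3j(l;000)=0 ⇒ I=0

0.000000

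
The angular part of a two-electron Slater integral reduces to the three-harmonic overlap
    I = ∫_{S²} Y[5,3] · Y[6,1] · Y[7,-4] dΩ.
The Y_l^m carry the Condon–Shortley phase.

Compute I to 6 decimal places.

-0.099902

m-sum 0 ✓  L=18 even ✓  1≤7≤11 ✓
Π(2lᵢ+1) = 11×13×15 = 2145
triangle coeff Δ(5,6,7) = 1/174594420
Σ_t [0,4]: t=0:+1/4147200 t=1:−1/207360 t=2:+1/82944 t=3:−1/207360 t=4:+1/4147200 = 1/345600
(3j)²=420/46189 [(5 6 7; 0 0 0)], sign=-1
Σ_t [0,2]: t=0:+1/5806080 t=1:−1/1036800 t=2:+1/2073600 = -1/3225600
(3j)²=27/4199 [(5 6 7; 3 1 -4)], sign=+1
⇒ 4πI² = 170100/1356277
I = (-1)√(170100/1356277/(4π)) = -0.09990173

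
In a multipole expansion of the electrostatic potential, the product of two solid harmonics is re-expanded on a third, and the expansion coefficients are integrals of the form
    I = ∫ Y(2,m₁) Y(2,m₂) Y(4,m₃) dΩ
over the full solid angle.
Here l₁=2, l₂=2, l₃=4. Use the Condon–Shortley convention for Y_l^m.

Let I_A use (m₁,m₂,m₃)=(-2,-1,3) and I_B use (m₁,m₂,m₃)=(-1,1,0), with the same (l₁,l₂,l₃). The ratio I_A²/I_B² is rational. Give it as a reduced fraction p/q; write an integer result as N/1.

35/16

Shared (l₁,l₂,l₃)=(2,2,4): N and (l;000)² cancel in I_A²/I_B².
A: Δ = 0!·4!·4!/9! = 1/630; Racah Σ t=0..0: t=0:+1/144 = 1/144; ⇒ 3j(2 2 4; -2 -1 3)² = 1/18, sgn -1
B: Δ = 0!·4!·4!/9! = 1/630; Racah Σ t=0..0: t=0:+1/36 = 1/36; ⇒ 3j(2 2 4; -1 1 0)² = 8/315, sgn +1
I_A²/I_B² = (1/18)/(8/315) = 35/16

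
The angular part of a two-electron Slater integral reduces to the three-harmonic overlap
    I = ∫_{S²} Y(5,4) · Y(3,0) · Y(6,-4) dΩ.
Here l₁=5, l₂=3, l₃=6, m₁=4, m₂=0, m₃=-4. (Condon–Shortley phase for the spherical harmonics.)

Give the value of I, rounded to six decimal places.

-0.139560

m-sum 0 ✓  L=14 even ✓  2≤6≤8 ✓
Π(2lᵢ+1) = 11×7×13 = 1001
triangle coeff Δ(5,3,6) = 1/675675
Σ_t [0,2]: t=0:+1/8640 t=1:−1/2304 t=2:+1/8640 = -7/34560
(3j)²=7/429 [(5 3 6; 0 0 0)], sign=-1
Σ_t [0,1]: t=0:+1/60480 t=1:−1/161280 = 1/96768
(3j)²=15/1001 [(5 3 6; 4 0 -4)], sign=+1
⇒ 4πI² = 35/143
I = (-1)√(35/143/(4π)) = -0.13956004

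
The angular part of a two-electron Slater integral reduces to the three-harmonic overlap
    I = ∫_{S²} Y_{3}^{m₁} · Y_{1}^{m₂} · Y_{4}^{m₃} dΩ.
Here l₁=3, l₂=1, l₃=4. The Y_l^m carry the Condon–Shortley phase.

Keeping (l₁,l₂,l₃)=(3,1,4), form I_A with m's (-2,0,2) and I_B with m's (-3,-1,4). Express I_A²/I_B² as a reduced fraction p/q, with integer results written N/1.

Shared (l₁,l₂,l₃)=(3,1,4): N and (l;000)² cancel in I_A²/I_B².
A: Δ = 0!·6!·2!/9! = 1/252; Racah Σ t=0..0: t=0:+1/120 = 1/120; ⇒ 3j(3 1 4; -2 0 2)² = 1/21, sgn +1
B: Δ = 0!·6!·2!/9! = 1/252; Racah Σ t=0..0: t=0:+1/1440 = 1/1440; ⇒ 3j(3 1 4; -3 -1 4)² = 1/9, sgn +1
I_A²/I_B² = (1/21)/(1/9) = 3/7

3/7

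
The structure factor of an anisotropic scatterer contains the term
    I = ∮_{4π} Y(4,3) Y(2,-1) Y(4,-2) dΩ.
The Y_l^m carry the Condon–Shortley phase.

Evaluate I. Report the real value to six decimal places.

Rules hold: Σm=0, L=10 even, 2≤4≤6.
N = 9·5·9 = 405
Δ = 2!·6!·2!/11! = 1/13860
Racah Σ t=0..2: t=0:+1/192 t=1:−1/36 t=2:+1/192 = -5/288
⇒ 3j(4 2 4; 0 0 0)² = 20/693, sgn -1
Racah Σ t=0..1: t=0:+1/240 t=1:−1/1440 = 1/288
⇒ 3j(4 2 4; 3 -1 -2)² = 5/132, sgn +1
4πI² = N·(3j₀)²·(3jₘ)² = 375/847
I = -1·√(0.442739/4π) = -0.18770204

-0.187702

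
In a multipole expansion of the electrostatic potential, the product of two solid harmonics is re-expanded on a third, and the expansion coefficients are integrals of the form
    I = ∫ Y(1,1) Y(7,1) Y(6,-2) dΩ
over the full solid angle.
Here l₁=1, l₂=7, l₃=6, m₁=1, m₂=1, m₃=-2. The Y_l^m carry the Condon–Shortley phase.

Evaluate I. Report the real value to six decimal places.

Rules hold: Σm=0, L=14 even, 6≤6≤8.
N = 3·15·13 = 585
Δ = 2!·0!·12!/15! = 1/1365
Racah Σ t=1..1: t=1:−1/518400 = -1/518400
⇒ 3j(1 7 6; 0 0 0)² = 7/195, sgn -1
Racah Σ t=0..0: t=0:+1/1935360 = 1/1935360
⇒ 3j(1 7 6; 1 1 -2)² = 1/91, sgn +1
4πI² = N·(3j₀)²·(3jₘ)² = 3/13
I = -1·√(0.230769/4π) = -0.13551395

-0.135514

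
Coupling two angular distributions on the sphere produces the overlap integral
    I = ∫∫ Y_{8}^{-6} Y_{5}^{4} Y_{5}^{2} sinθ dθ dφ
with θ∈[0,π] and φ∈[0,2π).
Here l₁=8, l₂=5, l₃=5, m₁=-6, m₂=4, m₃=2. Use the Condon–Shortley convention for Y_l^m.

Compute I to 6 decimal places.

-0.023187

Checks pass: Σm=0; 18 even; l₃=5∈[3,13].
(2·8+1)(2·5+1)(2·5+1) = 2057
Δ: 8! 8! 2! / 19! → 1/37413090
sum: t=3:−1/1036800 t=4:+1/331776 t=5:−1/1036800 = 1/921600
3j²(8 5 5; 0 0 0) = Δ·Π!·Σ² = 490/46189  (sign -1)
sum: t=7:−1/50803200 t=8:+1/58060800 = -1/406425600
3j²(8 5 5; -6 4 2) = Δ·Π!·Σ² = 1/3230  (sign +1)
combine: 4πI² = 2057·490/46189·1/3230 = 539/79781
take √, sign -1: I = -0.02318674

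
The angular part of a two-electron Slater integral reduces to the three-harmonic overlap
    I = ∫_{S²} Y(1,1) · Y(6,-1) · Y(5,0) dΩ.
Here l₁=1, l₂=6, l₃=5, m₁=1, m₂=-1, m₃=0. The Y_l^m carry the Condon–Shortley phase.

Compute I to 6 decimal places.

m-sum 0 ✓  L=12 even ✓  5≤5≤7 ✓
Π(2lᵢ+1) = 3×13×11 = 429
triangle coeff Δ(1,6,5) = 1/858
Σ_t [1,1]: t=1:−1/14400 = -1/14400
(3j)²=6/143 [(1 6 5; 0 0 0)], sign=+1
Σ_t [0,0]: t=0:+1/28800 = 1/28800
(3j)²=7/286 [(1 6 5; 1 -1 0)], sign=-1
⇒ 4πI² = 63/143
I = (-1)√(63/143/(4π)) = -0.18723944

-0.187239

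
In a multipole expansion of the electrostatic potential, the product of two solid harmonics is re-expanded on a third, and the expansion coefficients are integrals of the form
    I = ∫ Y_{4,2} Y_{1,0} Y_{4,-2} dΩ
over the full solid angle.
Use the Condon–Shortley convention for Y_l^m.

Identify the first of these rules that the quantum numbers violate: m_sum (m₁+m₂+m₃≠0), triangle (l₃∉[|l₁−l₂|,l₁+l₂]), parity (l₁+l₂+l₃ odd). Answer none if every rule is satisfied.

Σmᵢ = 0  ✓
l₃∈[|l₁−l₂|,l₁+l₂]=[3,5], have l₃=4  ✓
Σlᵢ = 9 ⇒ odd  ✗

parity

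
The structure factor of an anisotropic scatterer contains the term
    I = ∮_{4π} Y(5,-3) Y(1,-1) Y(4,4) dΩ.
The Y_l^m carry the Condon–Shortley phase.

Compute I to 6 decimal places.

Rules hold: Σm=0, L=10 even, 4≤4≤6.
N = 11·3·9 = 297
Δ = 2!·8!·0!/11! = 1/495
Racah Σ t=1..1: t=1:−1/576 = -1/576
⇒ 3j(5 1 4; 0 0 0)² = 5/99, sgn -1
Racah Σ t=0..0: t=0:+1/80640 = 1/80640
⇒ 3j(5 1 4; -3 -1 4)² = 1/495, sgn +1
4πI² = N·(3j₀)²·(3jₘ)² = 1/33
I = -1·√(0.030303/4π) = -0.04910640

-0.049106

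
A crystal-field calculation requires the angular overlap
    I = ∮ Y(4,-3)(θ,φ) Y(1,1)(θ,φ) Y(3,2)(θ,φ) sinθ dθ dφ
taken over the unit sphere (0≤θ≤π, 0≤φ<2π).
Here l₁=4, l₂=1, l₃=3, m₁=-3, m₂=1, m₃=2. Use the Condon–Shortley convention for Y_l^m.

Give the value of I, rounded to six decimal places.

m-sum 0 ✓  L=8 even ✓  3≤3≤5 ✓
Π(2lᵢ+1) = 9×3×7 = 189
triangle coeff Δ(4,1,3) = 1/252
Σ_t [1,1]: t=1:−1/36 = -1/36
(3j)²=4/63 [(4 1 3; 0 0 0)], sign=+1
Σ_t [2,2]: t=2:+1/240 = 1/240
(3j)²=1/12 [(4 1 3; -3 1 2)], sign=-1
⇒ 4πI² = 1/1
I = (-1)√(1/1/(4π)) = -0.28209479

-0.282095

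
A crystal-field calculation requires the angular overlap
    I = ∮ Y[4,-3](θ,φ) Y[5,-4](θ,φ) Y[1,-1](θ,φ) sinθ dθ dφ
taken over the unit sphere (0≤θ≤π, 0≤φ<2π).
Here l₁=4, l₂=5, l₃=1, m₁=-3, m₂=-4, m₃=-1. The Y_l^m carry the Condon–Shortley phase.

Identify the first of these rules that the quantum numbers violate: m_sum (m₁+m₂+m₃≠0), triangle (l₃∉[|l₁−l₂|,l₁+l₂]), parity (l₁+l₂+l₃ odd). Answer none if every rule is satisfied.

m₁+m₂+m₃ = -3 − 4 − 1 = -8  ✗
triangle: |4−5|=1 ≤ l₃=1 ≤ 4+5=9
parity: l₁+l₂+l₃ = 10 is even

m_sum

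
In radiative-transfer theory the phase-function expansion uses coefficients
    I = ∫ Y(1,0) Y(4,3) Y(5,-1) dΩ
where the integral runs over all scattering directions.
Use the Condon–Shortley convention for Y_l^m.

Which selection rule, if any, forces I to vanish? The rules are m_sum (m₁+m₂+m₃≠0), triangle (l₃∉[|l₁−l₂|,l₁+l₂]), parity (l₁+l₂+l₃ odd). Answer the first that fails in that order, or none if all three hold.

azimuthal sum: 0 + 3 − 1 = 2  ✗
3 ≤ 5 ≤ 5 (triangle on l)
L = 1 + 4 + 5 = 10 (even)

m_sum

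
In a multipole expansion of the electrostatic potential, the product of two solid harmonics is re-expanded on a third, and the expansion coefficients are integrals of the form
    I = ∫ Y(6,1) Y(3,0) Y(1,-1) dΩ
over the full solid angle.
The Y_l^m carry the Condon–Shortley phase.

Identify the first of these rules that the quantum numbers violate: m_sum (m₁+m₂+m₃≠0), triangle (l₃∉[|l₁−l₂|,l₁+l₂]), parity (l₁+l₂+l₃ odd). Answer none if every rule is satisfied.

triangle

Σmᵢ = 0  ✓
l₃∈[|l₁−l₂|,l₁+l₂]=[3,9], have l₃=1  ✗
Σlᵢ = 10 ⇒ even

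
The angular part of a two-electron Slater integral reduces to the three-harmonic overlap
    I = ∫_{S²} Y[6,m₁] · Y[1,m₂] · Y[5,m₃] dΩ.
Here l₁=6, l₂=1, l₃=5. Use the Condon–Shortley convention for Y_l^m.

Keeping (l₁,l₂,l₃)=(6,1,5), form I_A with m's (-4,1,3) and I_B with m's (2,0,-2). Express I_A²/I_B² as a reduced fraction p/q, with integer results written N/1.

45/32

Shared (l₁,l₂,l₃)=(6,1,5): N and (l;000)² cancel in I_A²/I_B².
A: Δ = 2!·10!·0!/13! = 1/858; Racah Σ t=2..2: t=2:+1/161280 = 1/161280; ⇒ 3j(6 1 5; -4 1 3)² = 15/286, sgn +1
B: Δ = 2!·10!·0!/13! = 1/858; Racah Σ t=1..1: t=1:−1/30240 = -1/30240; ⇒ 3j(6 1 5; 2 0 -2)² = 16/429, sgn +1
I_A²/I_B² = (15/286)/(16/429) = 45/32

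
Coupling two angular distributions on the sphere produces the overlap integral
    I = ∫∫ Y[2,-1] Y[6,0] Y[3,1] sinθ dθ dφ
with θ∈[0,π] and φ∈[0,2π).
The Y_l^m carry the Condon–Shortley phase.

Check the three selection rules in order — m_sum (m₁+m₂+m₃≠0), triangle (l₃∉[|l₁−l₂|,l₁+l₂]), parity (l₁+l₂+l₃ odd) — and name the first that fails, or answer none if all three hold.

m₁+m₂+m₃ = -1 + 0 + 1 = 0  ✓
triangle: |2−6|=4 ≤ l₃=3 ≤ 2+6=8  ✗
parity: l₁+l₂+l₃ = 11 is odd

triangle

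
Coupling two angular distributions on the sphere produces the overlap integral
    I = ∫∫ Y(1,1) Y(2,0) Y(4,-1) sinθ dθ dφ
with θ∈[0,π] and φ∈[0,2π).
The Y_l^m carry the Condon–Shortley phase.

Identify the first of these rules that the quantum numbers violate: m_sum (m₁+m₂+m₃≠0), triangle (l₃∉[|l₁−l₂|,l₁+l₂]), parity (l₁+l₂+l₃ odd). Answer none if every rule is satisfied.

m₁+m₂+m₃ = 1 + 0 − 1 = 0  ✓
triangle: |1−2|=1 ≤ l₃=4 ≤ 1+2=3  ✗
parity: l₁+l₂+l₃ = 7 is odd

triangle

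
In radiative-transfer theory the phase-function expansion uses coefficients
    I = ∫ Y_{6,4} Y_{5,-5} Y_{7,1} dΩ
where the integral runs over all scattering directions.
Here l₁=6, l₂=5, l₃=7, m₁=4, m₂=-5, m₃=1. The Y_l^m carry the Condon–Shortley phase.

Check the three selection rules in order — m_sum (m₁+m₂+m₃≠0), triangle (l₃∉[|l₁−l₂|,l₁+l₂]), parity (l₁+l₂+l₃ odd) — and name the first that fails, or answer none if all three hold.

azimuthal sum: 4 − 5 + 1 = 0  ✓
1 ≤ 7 ≤ 11 (triangle on l)  ✓
L = 6 + 5 + 7 = 18 (even)  ✓

none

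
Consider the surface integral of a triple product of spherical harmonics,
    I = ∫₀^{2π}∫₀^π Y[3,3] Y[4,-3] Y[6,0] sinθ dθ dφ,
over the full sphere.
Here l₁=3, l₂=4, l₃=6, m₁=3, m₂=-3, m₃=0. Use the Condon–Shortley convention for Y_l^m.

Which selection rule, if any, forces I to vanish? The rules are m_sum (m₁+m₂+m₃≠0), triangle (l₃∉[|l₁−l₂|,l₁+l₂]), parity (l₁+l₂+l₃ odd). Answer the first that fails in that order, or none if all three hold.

m₁+m₂+m₃ = 3 − 3 + 0 = 0  ✓
triangle: |3−4|=1 ≤ l₃=6 ≤ 3+4=7  ✓
parity: l₁+l₂+l₃ = 13 is odd  ✗

parity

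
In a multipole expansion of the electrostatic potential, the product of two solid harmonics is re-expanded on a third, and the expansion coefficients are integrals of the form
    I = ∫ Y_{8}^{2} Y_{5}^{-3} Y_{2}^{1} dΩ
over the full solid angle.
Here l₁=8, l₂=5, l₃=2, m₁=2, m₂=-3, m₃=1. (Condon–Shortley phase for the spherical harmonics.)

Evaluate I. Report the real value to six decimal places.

|8−5|≤2≤8+5 violated ⇒ I = 0

0.000000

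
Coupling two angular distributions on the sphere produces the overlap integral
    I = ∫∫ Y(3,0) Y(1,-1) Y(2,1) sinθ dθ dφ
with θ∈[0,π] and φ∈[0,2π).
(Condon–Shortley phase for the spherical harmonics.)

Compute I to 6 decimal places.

Checks pass: Σm=0; 6 even; l₃=2∈[2,4].
(2·3+1)(2·1+1)(2·2+1) = 105
Δ: 2! 4! 0! / 7! → 1/105
sum: t=1:−1/4 = -1/4
3j²(3 1 2; 0 0 0) = Δ·Π!·Σ² = 3/35  (sign -1)
sum: t=0:+1/12 = 1/12
3j²(3 1 2; 0 -1 1) = Δ·Π!·Σ² = 1/35  (sign -1)
combine: 4πI² = 105·3/35·1/35 = 9/35
take √, sign +1: I = 0.14304817

0.143048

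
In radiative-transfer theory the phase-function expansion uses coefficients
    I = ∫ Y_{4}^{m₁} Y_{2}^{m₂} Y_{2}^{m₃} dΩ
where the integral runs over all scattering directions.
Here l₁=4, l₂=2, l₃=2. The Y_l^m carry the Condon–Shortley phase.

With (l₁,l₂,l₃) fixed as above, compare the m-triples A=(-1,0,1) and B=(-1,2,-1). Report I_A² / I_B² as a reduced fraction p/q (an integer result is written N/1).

l's match ⇒ only the (l;m) 3-j factors differ between A and B.
A: triangle coeff Δ(4,2,2) = 1/630; Σ_t [2,2]: t=2:+1/24 = 1/24; (3j)²=1/21 [(4 2 2; -1 0 1)], sign=-1
B: triangle coeff Δ(4,2,2) = 1/630; Σ_t [4,4]: t=4:+1/144 = 1/144; (3j)²=1/126 [(4 2 2; -1 2 -1)], sign=-1
I_A²/I_B² = (1/21)/(1/126) = 6/1

6/1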